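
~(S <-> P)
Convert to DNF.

(S & ~P) | (P & ~S)

~(S <-> P)
= ~((S -> P) & (P -> S))   (eliminate <->)
= ~((~S | P) & (P -> S))   (eliminate ->)
= ~((~S | P) & (~P | S))   (eliminate ->)
= ~(~S | P) | ~(~P | S)   (De Morgan)
= (~~S & ~P) | ~(~P | S)   (De Morgan)
= (S & ~P) | ~(~P | S)   (double negation)
= (S & ~P) | (~~P & ~S)   (De Morgan)
= (S & ~P) | (P & ~S)   (double negation)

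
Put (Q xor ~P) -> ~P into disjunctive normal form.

(~Q & P) | ~P

(Q xor ~P) -> ~P
⇔ ~(Q xor ~P) | ~P   (eliminate ->)
⇔ ~((Q & ~~P) | (~Q & ~P)) | ~P   (expand xor)
⇔ (~(Q & ~~P) & ~(~Q & ~P)) | ~P   (De Morgan)
⇔ ((~Q | ~~~P) & ~(~Q & ~P)) | ~P   (De Morgan)
⇔ ((~Q | ~P) & ~(~Q & ~P)) | ~P   (double negation)
⇔ ((~Q | ~P) & (~~Q | ~~P)) | ~P   (De Morgan)
⇔ ((~Q | ~P) & (Q | ~~P)) | ~P   (double negation)
⇔ ((~Q | ~P) & (Q | P)) | ~P   (double negation)
⇔ (~Q & Q) | (~Q & P) | (~P & Q) | (~P & P) | ~P   (distribute & over |)
⇔ (~Q & P) | ~P   (simplify)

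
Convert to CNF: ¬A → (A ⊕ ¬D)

A ∨ ¬D

¬A → (A ⊕ ¬D)
= ¬¬A ∨ (A ⊕ ¬D)   [eliminate →]
= ¬¬A ∨ ((A ∨ ¬D) ∧ ¬(A ∧ ¬D))   [expand ⊕]
= A ∨ ((A ∨ ¬D) ∧ ¬(A ∧ ¬D))   [double negation]
= A ∨ ((A ∨ ¬D) ∧ (¬A ∨ ¬¬D))   [De Morgan]
= A ∨ ((A ∨ ¬D) ∧ (¬A ∨ D))   [double negation]
= (A ∨ A ∨ ¬D) ∧ (A ∨ ¬A ∨ D)   [distribute ∨ over ∧]
= A ∨ ¬D   [simplify]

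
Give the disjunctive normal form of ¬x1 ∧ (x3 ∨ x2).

¬x1 ∧ (x3 ∨ x2)
= (¬x1 ∧ x3) ∨ (¬x1 ∧ x2)

(¬x1 ∧ x3) ∨ (¬x1 ∧ x2)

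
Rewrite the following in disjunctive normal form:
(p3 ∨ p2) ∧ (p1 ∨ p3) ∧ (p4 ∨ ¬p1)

(p3 ∨ p2) ∧ (p1 ∨ p3) ∧ (p4 ∨ ¬p1)
≡ (p3 ∧ p1 ∧ p4) ∨ (p3 ∧ p1 ∧ ¬p1) ∨ (p3 ∧ p3 ∧ p4) ∨ (p3 ∧ p3 ∧ ¬p1) ∨ (p2 ∧ p1 ∧ p4) ∨ (p2 ∧ p1 ∧ ¬p1) ∨ (p2 ∧ p3 ∧ p4) ∨ (p2 ∧ p3 ∧ ¬p1)   — distribute ∧ over ∨
≡ (p3 ∧ p4) ∨ (p3 ∧ ¬p1) ∨ (p2 ∧ p1 ∧ p4)   — simplify

(p3 ∧ p4) ∨ (p3 ∧ ¬p1) ∨ (p2 ∧ p1 ∧ p4)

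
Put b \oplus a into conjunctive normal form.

b \oplus a
= (b \lor a) \land \lnot (b \land a)   — expand \oplus
= (b \lor a) \land (\lnot b \lor \lnot a)   — De Morgan

(b \lor a) \land (\lnot b \lor \lnot a)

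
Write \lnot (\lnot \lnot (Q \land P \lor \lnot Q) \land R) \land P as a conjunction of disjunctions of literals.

(\lnot Q \lor \lnot P \lor \lnot R) \land (Q \lor \lnot R) \land P

\lnot (\lnot \lnot (Q \land P \lor \lnot Q) \land R) \land P
= (\lnot \lnot \lnot (Q \land P \lor \lnot Q) \lor \lnot R) \land P   [De Morgan]
= (\lnot (Q \land P \lor \lnot Q) \lor \lnot R) \land P   [double negation]
= (\lnot (Q \land P) \land \lnot \lnot Q \lor \lnot R) \land P   [De Morgan]
= ((\lnot Q \lor \lnot P) \land \lnot \lnot Q \lor \lnot R) \land P   [De Morgan]
= ((\lnot Q \lor \lnot P) \land Q \lor \lnot R) \land P   [double negation]
= (\lnot Q \lor \lnot P \lor \lnot R) \land (Q \lor \lnot R) \land P   [distribute \lor over \land]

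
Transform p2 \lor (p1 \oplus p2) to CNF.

p2 \lor p1

p2 \lor (p1 \oplus p2)
⇔ p2 \lor ((p1 \lor p2) \land \lnot (p1 \land p2))   [expand \oplus]
⇔ p2 \lor ((p1 \lor p2) \land (\lnot p1 \lor \lnot p2))   [De Morgan]
⇔ (p2 \lor p1 \lor p2) \land (p2 \lor \lnot p1 \lor \lnot p2)   [distribute \lor over \land]
⇔ p2 \lor p1   [simplify]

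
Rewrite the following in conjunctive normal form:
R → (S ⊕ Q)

(¬R ∨ S ∨ Q) ∧ (¬R ∨ ¬S ∨ ¬Q)

R → (S ⊕ Q)
≡ ¬R ∨ (S ⊕ Q)   [eliminate →]
≡ ¬R ∨ ((S ∨ Q) ∧ ¬(S ∧ Q))   [expand ⊕]
≡ ¬R ∨ ((S ∨ Q) ∧ (¬S ∨ ¬Q))   [De Morgan]
≡ (¬R ∨ S ∨ Q) ∧ (¬R ∨ ¬S ∨ ¬Q)   [distribute ∨ over ∧]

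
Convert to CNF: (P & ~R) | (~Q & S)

(P | ~Q) & (P | S) & (~R | ~Q) & (~R | S)

(P & ~R) | (~Q & S)
⇔ (P | ~Q) & (P | S) & (~R | ~Q) & (~R | S)   [distribute | over &]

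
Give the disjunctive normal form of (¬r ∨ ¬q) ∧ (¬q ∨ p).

(¬r ∨ ¬q) ∧ (¬q ∨ p)
≡ (¬r ∧ ¬q) ∨ (¬r ∧ p) ∨ (¬q ∧ ¬q) ∨ (¬q ∧ p)   [distribute ∧ over ∨]
≡ (¬r ∧ p) ∨ ¬q   [simplify]

(¬r ∧ p) ∨ ¬q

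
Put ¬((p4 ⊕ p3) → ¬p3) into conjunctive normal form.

¬((p4 ⊕ p3) → ¬p3)
≡ ¬(¬(p4 ⊕ p3) ∨ ¬p3)   [eliminate →]
≡ ¬(¬((p4 ∨ p3) ∧ ¬(p4 ∧ p3)) ∨ ¬p3)   [expand ⊕]
≡ ¬¬((p4 ∨ p3) ∧ ¬(p4 ∧ p3)) ∧ ¬¬p3   [De Morgan]
≡ (p4 ∨ p3) ∧ ¬(p4 ∧ p3) ∧ ¬¬p3   [double negation]
≡ (p4 ∨ p3) ∧ (¬p4 ∨ ¬p3) ∧ ¬¬p3   [De Morgan]
≡ (p4 ∨ p3) ∧ (¬p4 ∨ ¬p3) ∧ p3   [double negation]
≡ (¬p4 ∨ ¬p3) ∧ p3   [simplify]

(¬p4 ∨ ¬p3) ∧ p3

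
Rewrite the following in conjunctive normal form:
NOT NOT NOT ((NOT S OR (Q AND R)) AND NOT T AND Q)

(S OR T OR NOT Q) AND (NOT Q OR NOT R OR T)

NOT NOT NOT ((NOT S OR (Q AND R)) AND NOT T AND Q)
⇔ NOT ((NOT S OR (Q AND R)) AND NOT T AND Q)   [double negation]
⇔ NOT (NOT S OR (Q AND R)) OR NOT NOT T OR NOT Q   [De Morgan]
⇔ (NOT NOT S AND NOT (Q AND R)) OR NOT NOT T OR NOT Q   [De Morgan]
⇔ (S AND NOT (Q AND R)) OR NOT NOT T OR NOT Q   [double negation]
⇔ (S AND (NOT Q OR NOT R)) OR NOT NOT T OR NOT Q   [De Morgan]
⇔ (S AND (NOT Q OR NOT R)) OR T OR NOT Q   [double negation]
⇔ (S OR T OR NOT Q) AND (NOT Q OR NOT R OR T OR NOT Q)   [distribute OR over AND]
⇔ (S OR T OR NOT Q) AND (NOT Q OR NOT R OR T)   [simplify]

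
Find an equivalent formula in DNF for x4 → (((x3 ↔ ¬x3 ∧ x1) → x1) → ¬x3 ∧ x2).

¬x4 ∨ ¬x3 ∧ ¬x1 ∨ ¬x3 ∧ x2

x4 → (((x3 ↔ ¬x3 ∧ x1) → x1) → ¬x3 ∧ x2)
≡ ¬x4 ∨ (((x3 ↔ ¬x3 ∧ x1) → x1) → ¬x3 ∧ x2)   — eliminate →
≡ ¬x4 ∨ ¬((x3 ↔ ¬x3 ∧ x1) → x1) ∨ ¬x3 ∧ x2   — eliminate →
≡ ¬x4 ∨ ¬(¬(x3 ↔ ¬x3 ∧ x1) ∨ x1) ∨ ¬x3 ∧ x2   — eliminate →
≡ ¬x4 ∨ ¬(¬((x3 → ¬x3 ∧ x1) ∧ (¬x3 ∧ x1 → x3)) ∨ x1) ∨ ¬x3 ∧ x2   — eliminate ↔
≡ ¬x4 ∨ ¬(¬((¬x3 ∨ ¬x3 ∧ x1) ∧ (¬x3 ∧ x1 → x3)) ∨ x1) ∨ ¬x3 ∧ x2   — eliminate →
≡ ¬x4 ∨ ¬(¬((¬x3 ∨ ¬x3 ∧ x1) ∧ (¬(¬x3 ∧ x1) ∨ x3)) ∨ x1) ∨ ¬x3 ∧ x2   — eliminate →
≡ ¬x4 ∨ ¬¬((¬x3 ∨ ¬x3 ∧ x1) ∧ (¬(¬x3 ∧ x1) ∨ x3)) ∧ ¬x1 ∨ ¬x3 ∧ x2   — De Morgan
≡ ¬x4 ∨ (¬x3 ∨ ¬x3 ∧ x1) ∧ (¬(¬x3 ∧ x1) ∨ x3) ∧ ¬x1 ∨ ¬x3 ∧ x2   — double negation
≡ ¬x4 ∨ (¬x3 ∨ ¬x3 ∧ x1) ∧ (¬¬x3 ∨ ¬x1 ∨ x3) ∧ ¬x1 ∨ ¬x3 ∧ x2   — De Morgan
≡ ¬x4 ∨ (¬x3 ∨ ¬x3 ∧ x1) ∧ (x3 ∨ ¬x1 ∨ x3) ∧ ¬x1 ∨ ¬x3 ∧ x2   — double negation
≡ ¬x4 ∨ ¬x3 ∧ x3 ∧ ¬x1 ∨ ¬x3 ∧ ¬x1 ∧ ¬x1 ∨ ¬x3 ∧ x3 ∧ ¬x1 ∨ ¬x3 ∧ x1 ∧ x3 ∧ ¬x1 ∨ ¬x3 ∧ x1 ∧ ¬x1 ∧ ¬x1 ∨ ¬x3 ∧ x1 ∧ x3 ∧ ¬x1 ∨ ¬x3 ∧ x2   — distribute ∧ over ∨
≡ ¬x4 ∨ ¬x3 ∧ ¬x1 ∨ ¬x3 ∧ x2   — simplify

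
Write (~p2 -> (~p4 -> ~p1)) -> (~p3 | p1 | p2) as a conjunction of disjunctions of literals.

(~p2 -> (~p4 -> ~p1)) -> (~p3 | p1 | p2)
≡ ~(~p2 -> (~p4 -> ~p1)) | ~p3 | p1 | p2
≡ ~(~~p2 | (~p4 -> ~p1)) | ~p3 | p1 | p2
≡ ~(~~p2 | ~~p4 | ~p1) | ~p3 | p1 | p2
≡ (~~~p2 & ~~~p4 & ~~p1) | ~p3 | p1 | p2
≡ (~p2 & ~~~p4 & ~~p1) | ~p3 | p1 | p2
≡ (~p2 & ~p4 & ~~p1) | ~p3 | p1 | p2
≡ (~p2 & ~p4 & p1) | ~p3 | p1 | p2
≡ (~p2 | ~p3 | p1 | p2) & (~p4 | ~p3 | p1 | p2) & (p1 | ~p3 | p1 | p2)
≡ p1 | ~p3 | p2

p1 | ~p3 | p2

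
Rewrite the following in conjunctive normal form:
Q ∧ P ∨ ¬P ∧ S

Q ∧ P ∨ ¬P ∧ S
⇔ (Q ∨ ¬P) ∧ (Q ∨ S) ∧ (P ∨ ¬P) ∧ (P ∨ S)   [distribute ∨ over ∧]
⇔ (Q ∨ ¬P) ∧ (Q ∨ S) ∧ (P ∨ S)   [simplify]

(Q ∨ ¬P) ∧ (Q ∨ S) ∧ (P ∨ S)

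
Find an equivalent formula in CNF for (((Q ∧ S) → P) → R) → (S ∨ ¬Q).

¬R ∨ S ∨ ¬Q

(((Q ∧ S) → P) → R) → (S ∨ ¬Q)
≡ ¬(((Q ∧ S) → P) → R) ∨ S ∨ ¬Q   [eliminate →]
≡ ¬(¬((Q ∧ S) → P) ∨ R) ∨ S ∨ ¬Q   [eliminate →]
≡ ¬(¬(¬(Q ∧ S) ∨ P) ∨ R) ∨ S ∨ ¬Q   [eliminate →]
≡ (¬¬(¬(Q ∧ S) ∨ P) ∧ ¬R) ∨ S ∨ ¬Q   [De Morgan]
≡ ((¬(Q ∧ S) ∨ P) ∧ ¬R) ∨ S ∨ ¬Q   [double negation]
≡ ((¬Q ∨ ¬S ∨ P) ∧ ¬R) ∨ S ∨ ¬Q   [De Morgan]
≡ (¬Q ∨ ¬S ∨ P ∨ S ∨ ¬Q) ∧ (¬R ∨ S ∨ ¬Q)   [distribute ∨ over ∧]
≡ ¬R ∨ S ∨ ¬Q   [simplify]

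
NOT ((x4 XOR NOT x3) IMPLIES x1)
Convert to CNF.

(x4 OR NOT x3) AND (NOT x4 OR x3) AND NOT x1

NOT ((x4 XOR NOT x3) IMPLIES x1)
⇔ NOT (NOT (x4 XOR NOT x3) OR x1)   [eliminate IMPLIES]
⇔ NOT (NOT ((x4 OR NOT x3) AND NOT (x4 AND NOT x3)) OR x1)   [expand XOR]
⇔ NOT NOT ((x4 OR NOT x3) AND NOT (x4 AND NOT x3)) AND NOT x1   [De Morgan]
⇔ (x4 OR NOT x3) AND NOT (x4 AND NOT x3) AND NOT x1   [double negation]
⇔ (x4 OR NOT x3) AND (NOT x4 OR NOT NOT x3) AND NOT x1   [De Morgan]
⇔ (x4 OR NOT x3) AND (NOT x4 OR x3) AND NOT x1   [double negation]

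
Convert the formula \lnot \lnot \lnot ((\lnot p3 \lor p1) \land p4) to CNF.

\lnot \lnot \lnot ((\lnot p3 \lor p1) \land p4)
⇔ \lnot ((\lnot p3 \lor p1) \land p4)   [double negation]
⇔ \lnot (\lnot p3 \lor p1) \lor \lnot p4   [De Morgan]
⇔ (\lnot \lnot p3 \land \lnot p1) \lor \lnot p4   [De Morgan]
⇔ (p3 \land \lnot p1) \lor \lnot p4   [double negation]
⇔ (p3 \lor \lnot p4) \land (\lnot p1 \lor \lnot p4)   [distribute \lor over \land]

(p3 \lor \lnot p4) \land (\lnot p1 \lor \lnot p4)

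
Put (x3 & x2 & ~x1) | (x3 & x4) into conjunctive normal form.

(x3 & x2 & ~x1) | (x3 & x4)
= (x3 | x3) & (x3 | x4) & (x2 | x3) & (x2 | x4) & (~x1 | x3) & (~x1 | x4)   [distribute | over &]
= x3 & (x2 | x4) & (~x1 | x4)   [simplify]

x3 & (x2 | x4) & (~x1 | x4)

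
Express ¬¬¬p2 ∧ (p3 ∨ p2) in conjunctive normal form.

¬¬¬p2 ∧ (p3 ∨ p2)
= ¬p2 ∧ (p3 ∨ p2)   [double negation]

¬p2 ∧ (p3 ∨ p2)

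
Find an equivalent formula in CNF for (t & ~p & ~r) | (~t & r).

(t & ~p & ~r) | (~t & r)
≡ (t | ~t) & (t | r) & (~p | ~t) & (~p | r) & (~r | ~t) & (~r | r)
≡ (t | r) & (~p | ~t) & (~p | r) & (~r | ~t)

(t | r) & (~p | ~t) & (~p | r) & (~r | ~t)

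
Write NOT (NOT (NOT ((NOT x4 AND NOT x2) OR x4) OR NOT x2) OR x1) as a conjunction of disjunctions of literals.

(NOT x4 OR NOT x2) AND NOT x1

NOT (NOT (NOT ((NOT x4 AND NOT x2) OR x4) OR NOT x2) OR x1)
≡ NOT NOT (NOT ((NOT x4 AND NOT x2) OR x4) OR NOT x2) AND NOT x1   (De Morgan)
≡ (NOT ((NOT x4 AND NOT x2) OR x4) OR NOT x2) AND NOT x1   (double negation)
≡ ((NOT (NOT x4 AND NOT x2) AND NOT x4) OR NOT x2) AND NOT x1   (De Morgan)
≡ (((NOT NOT x4 OR NOT NOT x2) AND NOT x4) OR NOT x2) AND NOT x1   (De Morgan)
≡ (((x4 OR NOT NOT x2) AND NOT x4) OR NOT x2) AND NOT x1   (double negation)
≡ (((x4 OR x2) AND NOT x4) OR NOT x2) AND NOT x1   (double negation)
≡ (x4 OR x2 OR NOT x2) AND (NOT x4 OR NOT x2) AND NOT x1   (distribute OR over AND)
≡ (NOT x4 OR NOT x2) AND NOT x1   (simplify)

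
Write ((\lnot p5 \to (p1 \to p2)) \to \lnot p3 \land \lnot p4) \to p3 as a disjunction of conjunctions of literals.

p5 \land p4 \lor \lnot p1 \land p4 \lor p2 \land p4 \lor p3

((\lnot p5 \to (p1 \to p2)) \to \lnot p3 \land \lnot p4) \to p3
= \lnot ((\lnot p5 \to (p1 \to p2)) \to \lnot p3 \land \lnot p4) \lor p3   [eliminate \to]
= \lnot (\lnot (\lnot p5 \to (p1 \to p2)) \lor \lnot p3 \land \lnot p4) \lor p3   [eliminate \to]
= \lnot (\lnot (\lnot \lnot p5 \lor (p1 \to p2)) \lor \lnot p3 \land \lnot p4) \lor p3   [eliminate \to]
= \lnot (\lnot (\lnot \lnot p5 \lor \lnot p1 \lor p2) \lor \lnot p3 \land \lnot p4) \lor p3   [eliminate \to]
= \lnot \lnot (\lnot \lnot p5 \lor \lnot p1 \lor p2) \land \lnot (\lnot p3 \land \lnot p4) \lor p3   [De Morgan]
= (\lnot \lnot p5 \lor \lnot p1 \lor p2) \land \lnot (\lnot p3 \land \lnot p4) \lor p3   [double negation]
= (p5 \lor \lnot p1 \lor p2) \land \lnot (\lnot p3 \land \lnot p4) \lor p3   [double negation]
= (p5 \lor \lnot p1 \lor p2) \land (\lnot \lnot p3 \lor \lnot \lnot p4) \lor p3   [De Morgan]
= (p5 \lor \lnot p1 \lor p2) \land (p3 \lor \lnot \lnot p4) \lor p3   [double negation]
= (p5 \lor \lnot p1 \lor p2) \land (p3 \lor p4) \lor p3   [double negation]
= p5 \land p3 \lor p5 \land p4 \lor \lnot p1 \land p3 \lor \lnot p1 \land p4 \lor p2 \land p3 \lor p2 \land p4 \lor p3   [distribute \land over \lor]
= p5 \land p4 \lor \lnot p1 \land p4 \lor p2 \land p4 \lor p3   [simplify]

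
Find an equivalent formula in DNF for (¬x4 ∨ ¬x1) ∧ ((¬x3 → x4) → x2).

(¬x4 ∨ ¬x1) ∧ ((¬x3 → x4) → x2)
= (¬x4 ∨ ¬x1) ∧ (¬(¬x3 → x4) ∨ x2)   — eliminate →
= (¬x4 ∨ ¬x1) ∧ (¬(¬¬x3 ∨ x4) ∨ x2)   — eliminate →
= (¬x4 ∨ ¬x1) ∧ ((¬¬¬x3 ∧ ¬x4) ∨ x2)   — De Morgan
= (¬x4 ∨ ¬x1) ∧ ((¬x3 ∧ ¬x4) ∨ x2)   — double negation
= (¬x4 ∧ ¬x3 ∧ ¬x4) ∨ (¬x4 ∧ x2) ∨ (¬x1 ∧ ¬x3 ∧ ¬x4) ∨ (¬x1 ∧ x2)   — distribute ∧ over ∨
= (¬x4 ∧ ¬x3) ∨ (¬x4 ∧ x2) ∨ (¬x1 ∧ x2)   — simplify

(¬x4 ∧ ¬x3) ∨ (¬x4 ∧ x2) ∨ (¬x1 ∧ x2)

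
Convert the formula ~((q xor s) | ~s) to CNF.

~((q xor s) | ~s)
≡ ~(((q | s) & ~(q & s)) | ~s)   [expand xor]
≡ ~((q | s) & ~(q & s)) & ~~s   [De Morgan]
≡ (~(q | s) | ~~(q & s)) & ~~s   [De Morgan]
≡ ((~q & ~s) | ~~(q & s)) & ~~s   [De Morgan]
≡ ((~q & ~s) | (q & s)) & ~~s   [double negation]
≡ ((~q & ~s) | (q & s)) & s   [double negation]
≡ (~q | q) & (~q | s) & (~s | q) & (~s | s) & s   [distribute | over &]
≡ (~s | q) & s   [simplify]

(~s | q) & s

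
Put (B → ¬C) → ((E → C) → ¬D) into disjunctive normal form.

B ∧ C ∨ E ∧ ¬C ∨ ¬D

(B → ¬C) → ((E → C) → ¬D)
≡ ¬(B → ¬C) ∨ ((E → C) → ¬D)   (eliminate →)
≡ ¬(¬B ∨ ¬C) ∨ ((E → C) → ¬D)   (eliminate →)
≡ ¬(¬B ∨ ¬C) ∨ ¬(E → C) ∨ ¬D   (eliminate →)
≡ ¬(¬B ∨ ¬C) ∨ ¬(¬E ∨ C) ∨ ¬D   (eliminate →)
≡ ¬¬B ∧ ¬¬C ∨ ¬(¬E ∨ C) ∨ ¬D   (De Morgan)
≡ B ∧ ¬¬C ∨ ¬(¬E ∨ C) ∨ ¬D   (double negation)
≡ B ∧ C ∨ ¬(¬E ∨ C) ∨ ¬D   (double negation)
≡ B ∧ C ∨ ¬¬E ∧ ¬C ∨ ¬D   (De Morgan)
≡ B ∧ C ∨ E ∧ ¬C ∨ ¬D   (double negation)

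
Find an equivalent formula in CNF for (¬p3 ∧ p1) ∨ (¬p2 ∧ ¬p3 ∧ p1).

¬p3 ∧ p1

(¬p3 ∧ p1) ∨ (¬p2 ∧ ¬p3 ∧ p1)
= (¬p3 ∨ ¬p2) ∧ (¬p3 ∨ ¬p3) ∧ (¬p3 ∨ p1) ∧ (p1 ∨ ¬p2) ∧ (p1 ∨ ¬p3) ∧ (p1 ∨ p1)   [distribute ∨ over ∧]
= ¬p3 ∧ p1   [simplify]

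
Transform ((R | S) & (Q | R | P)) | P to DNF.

R | (S & Q) | P

((R | S) & (Q | R | P)) | P
≡ (R & Q) | (R & R) | (R & P) | (S & Q) | (S & R) | (S & P) | P   [distribute & over |]
≡ R | (S & Q) | P   [simplify]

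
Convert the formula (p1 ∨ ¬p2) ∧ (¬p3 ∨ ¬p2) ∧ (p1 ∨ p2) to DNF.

(p1 ∨ ¬p2) ∧ (¬p3 ∨ ¬p2) ∧ (p1 ∨ p2)
≡ (p1 ∧ ¬p3 ∧ p1) ∨ (p1 ∧ ¬p3 ∧ p2) ∨ (p1 ∧ ¬p2 ∧ p1) ∨ (p1 ∧ ¬p2 ∧ p2) ∨ (¬p2 ∧ ¬p3 ∧ p1) ∨ (¬p2 ∧ ¬p3 ∧ p2) ∨ (¬p2 ∧ ¬p2 ∧ p1) ∨ (¬p2 ∧ ¬p2 ∧ p2)   — distribute ∧ over ∨
≡ (p1 ∧ ¬p3) ∨ (p1 ∧ ¬p2)   — simplify

(p1 ∧ ¬p3) ∨ (p1 ∧ ¬p2)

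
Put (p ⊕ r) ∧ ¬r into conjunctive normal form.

(p ∨ r) ∧ ¬r

(p ⊕ r) ∧ ¬r
≡ (p ∨ r) ∧ ¬(p ∧ r) ∧ ¬r
≡ (p ∨ r) ∧ (¬p ∨ ¬r) ∧ ¬r
≡ (p ∨ r) ∧ ¬r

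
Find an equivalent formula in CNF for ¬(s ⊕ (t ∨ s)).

¬(s ⊕ (t ∨ s))
≡ ¬((s ∨ t ∨ s) ∧ ¬(s ∧ (t ∨ s)))   [expand ⊕]
≡ ¬(s ∨ t ∨ s) ∨ ¬¬(s ∧ (t ∨ s))   [De Morgan]
≡ (¬s ∧ ¬t ∧ ¬s) ∨ ¬¬(s ∧ (t ∨ s))   [De Morgan]
≡ (¬s ∧ ¬t ∧ ¬s) ∨ (s ∧ (t ∨ s))   [double negation]
≡ (¬s ∨ s) ∧ (¬s ∨ t ∨ s) ∧ (¬t ∨ s) ∧ (¬t ∨ t ∨ s) ∧ (¬s ∨ s) ∧ (¬s ∨ t ∨ s)   [distribute ∨ over ∧]
≡ ¬t ∨ s   [simplify]

¬t ∨ s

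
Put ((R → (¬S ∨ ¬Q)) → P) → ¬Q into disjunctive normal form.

(¬R ∧ ¬P) ∨ (¬S ∧ ¬P) ∨ ¬Q

((R → (¬S ∨ ¬Q)) → P) → ¬Q
≡ ¬((R → (¬S ∨ ¬Q)) → P) ∨ ¬Q   — eliminate →
≡ ¬(¬(R → (¬S ∨ ¬Q)) ∨ P) ∨ ¬Q   — eliminate →
≡ ¬(¬(¬R ∨ ¬S ∨ ¬Q) ∨ P) ∨ ¬Q   — eliminate →
≡ (¬¬(¬R ∨ ¬S ∨ ¬Q) ∧ ¬P) ∨ ¬Q   — De Morgan
≡ ((¬R ∨ ¬S ∨ ¬Q) ∧ ¬P) ∨ ¬Q   — double negation
≡ (¬R ∧ ¬P) ∨ (¬S ∧ ¬P) ∨ (¬Q ∧ ¬P) ∨ ¬Q   — distribute ∧ over ∨
≡ (¬R ∧ ¬P) ∨ (¬S ∧ ¬P) ∨ ¬Q   — simplify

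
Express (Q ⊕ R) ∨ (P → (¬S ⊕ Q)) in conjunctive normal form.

(Q ∨ R ∨ ¬P ∨ ¬S) ∧ (¬Q ∨ ¬R ∨ ¬P ∨ S)

(Q ⊕ R) ∨ (P → (¬S ⊕ Q))
= ((Q ∨ R) ∧ ¬(Q ∧ R)) ∨ (P → (¬S ⊕ Q))
= ((Q ∨ R) ∧ ¬(Q ∧ R)) ∨ ¬P ∨ (¬S ⊕ Q)
= ((Q ∨ R) ∧ ¬(Q ∧ R)) ∨ ¬P ∨ ((¬S ∨ Q) ∧ ¬(¬S ∧ Q))
= ((Q ∨ R) ∧ (¬Q ∨ ¬R)) ∨ ¬P ∨ ((¬S ∨ Q) ∧ ¬(¬S ∧ Q))
= ((Q ∨ R) ∧ (¬Q ∨ ¬R)) ∨ ¬P ∨ ((¬S ∨ Q) ∧ (¬¬S ∨ ¬Q))
= ((Q ∨ R) ∧ (¬Q ∨ ¬R)) ∨ ¬P ∨ ((¬S ∨ Q) ∧ (S ∨ ¬Q))
= (Q ∨ R ∨ ¬P ∨ ¬S ∨ Q) ∧ (Q ∨ R ∨ ¬P ∨ S ∨ ¬Q) ∧ (¬Q ∨ ¬R ∨ ¬P ∨ ¬S ∨ Q) ∧ (¬Q ∨ ¬R ∨ ¬P ∨ S ∨ ¬Q)
= (Q ∨ R ∨ ¬P ∨ ¬S) ∧ (¬Q ∨ ¬R ∨ ¬P ∨ S)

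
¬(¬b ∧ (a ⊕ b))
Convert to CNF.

b ∨ ¬a

¬(¬b ∧ (a ⊕ b))
⇔ ¬(¬b ∧ (a ∨ b) ∧ ¬(a ∧ b))   (expand ⊕)
⇔ ¬¬b ∨ ¬(a ∨ b) ∨ ¬¬(a ∧ b)   (De Morgan)
⇔ b ∨ ¬(a ∨ b) ∨ ¬¬(a ∧ b)   (double negation)
⇔ b ∨ ¬a ∧ ¬b ∨ ¬¬(a ∧ b)   (De Morgan)
⇔ b ∨ ¬a ∧ ¬b ∨ a ∧ b   (double negation)
⇔ (b ∨ ¬a ∨ a) ∧ (b ∨ ¬a ∨ b) ∧ (b ∨ ¬b ∨ a) ∧ (b ∨ ¬b ∨ b)   (distribute ∨ over ∧)
⇔ b ∨ ¬a   (simplify)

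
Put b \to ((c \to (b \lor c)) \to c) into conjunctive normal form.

\lnot b \lor c

b \to ((c \to (b \lor c)) \to c)
⇔ \lnot b \lor ((c \to (b \lor c)) \to c)   — eliminate \to
⇔ \lnot b \lor \lnot (c \to (b \lor c)) \lor c   — eliminate \to
⇔ \lnot b \lor \lnot (\lnot c \lor b \lor c) \lor c   — eliminate \to
⇔ \lnot b \lor (\lnot \lnot c \land \lnot b \land \lnot c) \lor c   — De Morgan
⇔ \lnot b \lor (c \land \lnot b \land \lnot c) \lor c   — double negation
⇔ (\lnot b \lor c \lor c) \land (\lnot b \lor \lnot b \lor c) \land (\lnot b \lor \lnot c \lor c)   — distribute \lor over \land
⇔ \lnot b \lor c   — simplify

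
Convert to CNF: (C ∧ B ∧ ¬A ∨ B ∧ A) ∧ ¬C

(C ∧ B ∧ ¬A ∨ B ∧ A) ∧ ¬C
≡ (C ∨ B) ∧ (C ∨ A) ∧ (B ∨ B) ∧ (B ∨ A) ∧ (¬A ∨ B) ∧ (¬A ∨ A) ∧ ¬C   [distribute ∨ over ∧]
≡ (C ∨ A) ∧ B ∧ ¬C   [simplify]

(C ∨ A) ∧ B ∧ ¬C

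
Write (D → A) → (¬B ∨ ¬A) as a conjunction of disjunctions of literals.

¬A ∨ ¬B

(D → A) → (¬B ∨ ¬A)
⇔ ¬(D → A) ∨ ¬B ∨ ¬A   [eliminate →]
⇔ ¬(¬D ∨ A) ∨ ¬B ∨ ¬A   [eliminate →]
⇔ (¬¬D ∧ ¬A) ∨ ¬B ∨ ¬A   [De Morgan]
⇔ (D ∧ ¬A) ∨ ¬B ∨ ¬A   [double negation]
⇔ (D ∨ ¬B ∨ ¬A) ∧ (¬A ∨ ¬B ∨ ¬A)   [distribute ∨ over ∧]
⇔ ¬A ∨ ¬B   [simplify]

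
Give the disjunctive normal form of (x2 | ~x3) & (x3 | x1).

(x2 & x3) | (x2 & x1) | (~x3 & x1)

(x2 | ~x3) & (x3 | x1)
≡ (x2 & x3) | (x2 & x1) | (~x3 & x3) | (~x3 & x1)
≡ (x2 & x3) | (x2 & x1) | (~x3 & x1)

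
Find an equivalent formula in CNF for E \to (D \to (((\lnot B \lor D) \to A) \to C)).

E \to (D \to (((\lnot B \lor D) \to A) \to C))
≡ \lnot E \lor (D \to (((\lnot B \lor D) \to A) \to C))   — eliminate \to
≡ \lnot E \lor \lnot D \lor (((\lnot B \lor D) \to A) \to C)   — eliminate \to
≡ \lnot E \lor \lnot D \lor \lnot ((\lnot B \lor D) \to A) \lor C   — eliminate \to
≡ \lnot E \lor \lnot D \lor \lnot (\lnot (\lnot B \lor D) \lor A) \lor C   — eliminate \to
≡ \lnot E \lor \lnot D \lor (\lnot \lnot (\lnot B \lor D) \land \lnot A) \lor C   — De Morgan
≡ \lnot E \lor \lnot D \lor ((\lnot B \lor D) \land \lnot A) \lor C   — double negation
≡ (\lnot E \lor \lnot D \lor \lnot B \lor D \lor C) \land (\lnot E \lor \lnot D \lor \lnot A \lor C)   — distribute \lor over \land
≡ \lnot E \lor \lnot D \lor \lnot A \lor C   — simplify

\lnot E \lor \lnot D \lor \lnot A \lor C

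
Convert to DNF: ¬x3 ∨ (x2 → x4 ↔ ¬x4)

¬x3 ∨ ¬x4 ∧ ¬x2

¬x3 ∨ (x2 → x4 ↔ ¬x4)
= ¬x3 ∨ ((x2 → x4) → ¬x4) ∧ (¬x4 → (x2 → x4))   (eliminate ↔)
= ¬x3 ∨ (¬(x2 → x4) ∨ ¬x4) ∧ (¬x4 → (x2 → x4))   (eliminate →)
= ¬x3 ∨ (¬(¬x2 ∨ x4) ∨ ¬x4) ∧ (¬x4 → (x2 → x4))   (eliminate →)
= ¬x3 ∨ (¬(¬x2 ∨ x4) ∨ ¬x4) ∧ (¬¬x4 ∨ (x2 → x4))   (eliminate →)
= ¬x3 ∨ (¬(¬x2 ∨ x4) ∨ ¬x4) ∧ (¬¬x4 ∨ ¬x2 ∨ x4)   (eliminate →)
= ¬x3 ∨ (¬¬x2 ∧ ¬x4 ∨ ¬x4) ∧ (¬¬x4 ∨ ¬x2 ∨ x4)   (De Morgan)
= ¬x3 ∨ (x2 ∧ ¬x4 ∨ ¬x4) ∧ (¬¬x4 ∨ ¬x2 ∨ x4)   (double negation)
= ¬x3 ∨ (x2 ∧ ¬x4 ∨ ¬x4) ∧ (x4 ∨ ¬x2 ∨ x4)   (double negation)
= ¬x3 ∨ x2 ∧ ¬x4 ∧ x4 ∨ x2 ∧ ¬x4 ∧ ¬x2 ∨ x2 ∧ ¬x4 ∧ x4 ∨ ¬x4 ∧ x4 ∨ ¬x4 ∧ ¬x2 ∨ ¬x4 ∧ x4   (distribute ∧ over ∨)
= ¬x3 ∨ ¬x4 ∧ ¬x2   (simplify)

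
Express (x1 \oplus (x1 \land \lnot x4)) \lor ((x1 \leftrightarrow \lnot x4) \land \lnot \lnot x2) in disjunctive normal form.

(x1 \oplus (x1 \land \lnot x4)) \lor ((x1 \leftrightarrow \lnot x4) \land \lnot \lnot x2)
= (x1 \land \lnot (x1 \land \lnot x4)) \lor (\lnot x1 \land x1 \land \lnot x4) \lor ((x1 \leftrightarrow \lnot x4) \land \lnot \lnot x2)   [expand \oplus]
= (x1 \land \lnot (x1 \land \lnot x4)) \lor (\lnot x1 \land x1 \land \lnot x4) \lor ((x1 \to \lnot x4) \land (\lnot x4 \to x1) \land \lnot \lnot x2)   [eliminate \leftrightarrow]
= (x1 \land \lnot (x1 \land \lnot x4)) \lor (\lnot x1 \land x1 \land \lnot x4) \lor ((\lnot x1 \lor \lnot x4) \land (\lnot x4 \to x1) \land \lnot \lnot x2)   [eliminate \to]
= (x1 \land \lnot (x1 \land \lnot x4)) \lor (\lnot x1 \land x1 \land \lnot x4) \lor ((\lnot x1 \lor \lnot x4) \land (\lnot \lnot x4 \lor x1) \land \lnot \lnot x2)   [eliminate \to]
= (x1 \land (\lnot x1 \lor \lnot \lnot x4)) \lor (\lnot x1 \land x1 \land \lnot x4) \lor ((\lnot x1 \lor \lnot x4) \land (\lnot \lnot x4 \lor x1) \land \lnot \lnot x2)   [De Morgan]
= (x1 \land (\lnot x1 \lor x4)) \lor (\lnot x1 \land x1 \land \lnot x4) \lor ((\lnot x1 \lor \lnot x4) \land (\lnot \lnot x4 \lor x1) \land \lnot \lnot x2)   [double negation]
= (x1 \land (\lnot x1 \lor x4)) \lor (\lnot x1 \land x1 \land \lnot x4) \lor ((\lnot x1 \lor \lnot x4) \land (x4 \lor x1) \land \lnot \lnot x2)   [double negation]
= (x1 \land (\lnot x1 \lor x4)) \lor (\lnot x1 \land x1 \land \lnot x4) \lor ((\lnot x1 \lor \lnot x4) \land (x4 \lor x1) \land x2)   [double negation]
= (x1 \land \lnot x1) \lor (x1 \land x4) \lor (\lnot x1 \land x1 \land \lnot x4) \lor (\lnot x1 \land x4 \land x2) \lor (\lnot x1 \land x1 \land x2) \lor (\lnot x4 \land x4 \land x2) \lor (\lnot x4 \land x1 \land x2)   [distribute \land over \lor]
= (x1 \land x4) \lor (\lnot x1 \land x4 \land x2) \lor (\lnot x4 \land x1 \land x2)   [simplify]

(x1 \land x4) \lor (\lnot x1 \land x4 \land x2) \lor (\lnot x4 \land x1 \land x2)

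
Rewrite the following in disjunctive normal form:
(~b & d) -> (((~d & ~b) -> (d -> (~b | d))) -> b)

b | ~d

(~b & d) -> (((~d & ~b) -> (d -> (~b | d))) -> b)
⇔ ~(~b & d) | (((~d & ~b) -> (d -> (~b | d))) -> b)   [eliminate ->]
⇔ ~(~b & d) | ~((~d & ~b) -> (d -> (~b | d))) | b   [eliminate ->]
⇔ ~(~b & d) | ~(~(~d & ~b) | (d -> (~b | d))) | b   [eliminate ->]
⇔ ~(~b & d) | ~(~(~d & ~b) | ~d | ~b | d) | b   [eliminate ->]
⇔ ~~b | ~d | ~(~(~d & ~b) | ~d | ~b | d) | b   [De Morgan]
⇔ b | ~d | ~(~(~d & ~b) | ~d | ~b | d) | b   [double negation]
⇔ b | ~d | (~~(~d & ~b) & ~~d & ~~b & ~d) | b   [De Morgan]
⇔ b | ~d | (~d & ~b & ~~d & ~~b & ~d) | b   [double negation]
⇔ b | ~d | (~d & ~b & d & ~~b & ~d) | b   [double negation]
⇔ b | ~d | (~d & ~b & d & b & ~d) | b   [double negation]
⇔ b | ~d   [simplify]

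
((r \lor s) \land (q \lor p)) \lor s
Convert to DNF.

(r \land q) \lor (r \land p) \lor s

((r \lor s) \land (q \lor p)) \lor s
⇔ (r \land q) \lor (r \land p) \lor (s \land q) \lor (s \land p) \lor s   [distribute \land over \lor]
⇔ (r \land q) \lor (r \land p) \lor s   [simplify]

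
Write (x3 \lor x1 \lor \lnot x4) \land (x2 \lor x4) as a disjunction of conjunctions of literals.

(x3 \lor x1 \lor \lnot x4) \land (x2 \lor x4)
⇔ (x3 \land x2) \lor (x3 \land x4) \lor (x1 \land x2) \lor (x1 \land x4) \lor (\lnot x4 \land x2) \lor (\lnot x4 \land x4)   (distribute \land over \lor)
⇔ (x3 \land x2) \lor (x3 \land x4) \lor (x1 \land x2) \lor (x1 \land x4) \lor (\lnot x4 \land x2)   (simplify)

(x3 \land x2) \lor (x3 \land x4) \lor (x1 \land x2) \lor (x1 \land x4) \lor (\lnot x4 \land x2)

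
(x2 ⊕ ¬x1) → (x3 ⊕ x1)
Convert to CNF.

(x2 ⊕ ¬x1) → (x3 ⊕ x1)
≡ ¬(x2 ⊕ ¬x1) ∨ (x3 ⊕ x1)   (eliminate →)
≡ ¬((x2 ∨ ¬x1) ∧ ¬(x2 ∧ ¬x1)) ∨ (x3 ⊕ x1)   (expand ⊕)
≡ ¬((x2 ∨ ¬x1) ∧ ¬(x2 ∧ ¬x1)) ∨ ((x3 ∨ x1) ∧ ¬(x3 ∧ x1))   (expand ⊕)
≡ ¬(x2 ∨ ¬x1) ∨ ¬¬(x2 ∧ ¬x1) ∨ ((x3 ∨ x1) ∧ ¬(x3 ∧ x1))   (De Morgan)
≡ (¬x2 ∧ ¬¬x1) ∨ ¬¬(x2 ∧ ¬x1) ∨ ((x3 ∨ x1) ∧ ¬(x3 ∧ x1))   (De Morgan)
≡ (¬x2 ∧ x1) ∨ ¬¬(x2 ∧ ¬x1) ∨ ((x3 ∨ x1) ∧ ¬(x3 ∧ x1))   (double negation)
≡ (¬x2 ∧ x1) ∨ (x2 ∧ ¬x1) ∨ ((x3 ∨ x1) ∧ ¬(x3 ∧ x1))   (double negation)
≡ (¬x2 ∧ x1) ∨ (x2 ∧ ¬x1) ∨ ((x3 ∨ x1) ∧ (¬x3 ∨ ¬x1))   (De Morgan)
≡ (¬x2 ∨ x2 ∨ x3 ∨ x1) ∧ (¬x2 ∨ x2 ∨ ¬x3 ∨ ¬x1) ∧ (¬x2 ∨ ¬x1 ∨ x3 ∨ x1) ∧ (¬x2 ∨ ¬x1 ∨ ¬x3 ∨ ¬x1) ∧ (x1 ∨ x2 ∨ x3 ∨ x1) ∧ (x1 ∨ x2 ∨ ¬x3 ∨ ¬x1) ∧ (x1 ∨ ¬x1 ∨ x3 ∨ x1) ∧ (x1 ∨ ¬x1 ∨ ¬x3 ∨ ¬x1)   (distribute ∨ over ∧)
≡ (¬x2 ∨ ¬x1 ∨ ¬x3) ∧ (x1 ∨ x2 ∨ x3)   (simplify)

(¬x2 ∨ ¬x1 ∨ ¬x3) ∧ (x1 ∨ x2 ∨ x3)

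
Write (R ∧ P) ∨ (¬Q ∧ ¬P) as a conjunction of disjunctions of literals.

(R ∨ ¬Q) ∧ (R ∨ ¬P) ∧ (P ∨ ¬Q)

(R ∧ P) ∨ (¬Q ∧ ¬P)
≡ (R ∨ ¬Q) ∧ (R ∨ ¬P) ∧ (P ∨ ¬Q) ∧ (P ∨ ¬P)   — distribute ∨ over ∧
≡ (R ∨ ¬Q) ∧ (R ∨ ¬P) ∧ (P ∨ ¬Q)   — simplify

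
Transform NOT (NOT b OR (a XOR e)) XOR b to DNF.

NOT (NOT b OR (a XOR e)) XOR b
≡ (NOT (NOT b OR (a XOR e)) AND NOT b) OR (NOT NOT (NOT b OR (a XOR e)) AND b)   [expand XOR]
≡ (NOT (NOT b OR (a AND NOT e) OR (NOT a AND e)) AND NOT b) OR (NOT NOT (NOT b OR (a XOR e)) AND b)   [expand XOR]
≡ (NOT (NOT b OR (a AND NOT e) OR (NOT a AND e)) AND NOT b) OR (NOT NOT (NOT b OR (a AND NOT e) OR (NOT a AND e)) AND b)   [expand XOR]
≡ (NOT NOT b AND NOT (a AND NOT e) AND NOT (NOT a AND e) AND NOT b) OR (NOT NOT (NOT b OR (a AND NOT e) OR (NOT a AND e)) AND b)   [De Morgan]
≡ (b AND NOT (a AND NOT e) AND NOT (NOT a AND e) AND NOT b) OR (NOT NOT (NOT b OR (a AND NOT e) OR (NOT a AND e)) AND b)   [double negation]
≡ (b AND (NOT a OR NOT NOT e) AND NOT (NOT a AND e) AND NOT b) OR (NOT NOT (NOT b OR (a AND NOT e) OR (NOT a AND e)) AND b)   [De Morgan]
≡ (b AND (NOT a OR e) AND NOT (NOT a AND e) AND NOT b) OR (NOT NOT (NOT b OR (a AND NOT e) OR (NOT a AND e)) AND b)   [double negation]
≡ (b AND (NOT a OR e) AND (NOT NOT a OR NOT e) AND NOT b) OR (NOT NOT (NOT b OR (a AND NOT e) OR (NOT a AND e)) AND b)   [De Morgan]
≡ (b AND (NOT a OR e) AND (a OR NOT e) AND NOT b) OR (NOT NOT (NOT b OR (a AND NOT e) OR (NOT a AND e)) AND b)   [double negation]
≡ (b AND (NOT a OR e) AND (a OR NOT e) AND NOT b) OR ((NOT b OR (a AND NOT e) OR (NOT a AND e)) AND b)   [double negation]
≡ (b AND NOT a AND a AND NOT b) OR (b AND NOT a AND NOT e AND NOT b) OR (b AND e AND a AND NOT b) OR (b AND e AND NOT e AND NOT b) OR (NOT b AND b) OR (a AND NOT e AND b) OR (NOT a AND e AND b)   [distribute AND over OR]
≡ (a AND NOT e AND b) OR (NOT a AND e AND b)   [simplify]

(a AND NOT e AND b) OR (NOT a AND e AND b)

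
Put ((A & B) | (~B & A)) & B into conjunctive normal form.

((A & B) | (~B & A)) & B
≡ (A | ~B) & (A | A) & (B | ~B) & (B | A) & B   (distribute | over &)
≡ A & B   (simplify)

A & B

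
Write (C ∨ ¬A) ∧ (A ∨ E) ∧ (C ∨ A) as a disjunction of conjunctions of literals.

(C ∧ A) ∨ (C ∧ E)

(C ∨ ¬A) ∧ (A ∨ E) ∧ (C ∨ A)
≡ (C ∧ A ∧ C) ∨ (C ∧ A ∧ A) ∨ (C ∧ E ∧ C) ∨ (C ∧ E ∧ A) ∨ (¬A ∧ A ∧ C) ∨ (¬A ∧ A ∧ A) ∨ (¬A ∧ E ∧ C) ∨ (¬A ∧ E ∧ A)   [distribute ∧ over ∨]
≡ (C ∧ A) ∨ (C ∧ E)   [simplify]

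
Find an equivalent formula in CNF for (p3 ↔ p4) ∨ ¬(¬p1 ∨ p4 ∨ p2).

(p3 ↔ p4) ∨ ¬(¬p1 ∨ p4 ∨ p2)
≡ ((p3 → p4) ∧ (p4 → p3)) ∨ ¬(¬p1 ∨ p4 ∨ p2)
≡ ((¬p3 ∨ p4) ∧ (p4 → p3)) ∨ ¬(¬p1 ∨ p4 ∨ p2)
≡ ((¬p3 ∨ p4) ∧ (¬p4 ∨ p3)) ∨ ¬(¬p1 ∨ p4 ∨ p2)
≡ ((¬p3 ∨ p4) ∧ (¬p4 ∨ p3)) ∨ (¬¬p1 ∧ ¬p4 ∧ ¬p2)
≡ ((¬p3 ∨ p4) ∧ (¬p4 ∨ p3)) ∨ (p1 ∧ ¬p4 ∧ ¬p2)
≡ (¬p3 ∨ p4 ∨ p1) ∧ (¬p3 ∨ p4 ∨ ¬p4) ∧ (¬p3 ∨ p4 ∨ ¬p2) ∧ (¬p4 ∨ p3 ∨ p1) ∧ (¬p4 ∨ p3 ∨ ¬p4) ∧ (¬p4 ∨ p3 ∨ ¬p2)
≡ (¬p3 ∨ p4 ∨ p1) ∧ (¬p3 ∨ p4 ∨ ¬p2) ∧ (¬p4 ∨ p3)

(¬p3 ∨ p4 ∨ p1) ∧ (¬p3 ∨ p4 ∨ ¬p2) ∧ (¬p4 ∨ p3)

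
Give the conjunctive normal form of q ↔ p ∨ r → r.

q ↔ p ∨ r → r
⇔ (q → (p ∨ r → r)) ∧ ((p ∨ r → r) → q)
⇔ (¬q ∨ (p ∨ r → r)) ∧ ((p ∨ r → r) → q)
⇔ (¬q ∨ ¬(p ∨ r) ∨ r) ∧ ((p ∨ r → r) → q)
⇔ (¬q ∨ ¬(p ∨ r) ∨ r) ∧ (¬(p ∨ r → r) ∨ q)
⇔ (¬q ∨ ¬(p ∨ r) ∨ r) ∧ (¬(¬(p ∨ r) ∨ r) ∨ q)
⇔ (¬q ∨ ¬p ∧ ¬r ∨ r) ∧ (¬(¬(p ∨ r) ∨ r) ∨ q)
⇔ (¬q ∨ ¬p ∧ ¬r ∨ r) ∧ (¬¬(p ∨ r) ∧ ¬r ∨ q)
⇔ (¬q ∨ ¬p ∧ ¬r ∨ r) ∧ ((p ∨ r) ∧ ¬r ∨ q)
⇔ (¬q ∨ ¬p ∨ r) ∧ (¬q ∨ ¬r ∨ r) ∧ (p ∨ r ∨ q) ∧ (¬r ∨ q)
⇔ (¬q ∨ ¬p ∨ r) ∧ (p ∨ r ∨ q) ∧ (¬r ∨ q)

(¬q ∨ ¬p ∨ r) ∧ (p ∨ r ∨ q) ∧ (¬r ∨ q)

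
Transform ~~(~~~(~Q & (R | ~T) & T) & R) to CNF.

~~(~~~(~Q & (R | ~T) & T) & R)
= ~~~(~Q & (R | ~T) & T) & R   (double negation)
= ~(~Q & (R | ~T) & T) & R   (double negation)
= (~~Q | ~(R | ~T) | ~T) & R   (De Morgan)
= (Q | ~(R | ~T) | ~T) & R   (double negation)
= (Q | (~R & ~~T) | ~T) & R   (De Morgan)
= (Q | (~R & T) | ~T) & R   (double negation)
= (Q | ~R | ~T) & (Q | T | ~T) & R   (distribute | over &)
= (Q | ~R | ~T) & R   (simplify)

(Q | ~R | ~T) & R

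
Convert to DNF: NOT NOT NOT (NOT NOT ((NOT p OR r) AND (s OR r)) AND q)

(p AND NOT r) OR (NOT s AND NOT r) OR NOT q

NOT NOT NOT (NOT NOT ((NOT p OR r) AND (s OR r)) AND q)
= NOT (NOT NOT ((NOT p OR r) AND (s OR r)) AND q)
= NOT NOT NOT ((NOT p OR r) AND (s OR r)) OR NOT q
= NOT ((NOT p OR r) AND (s OR r)) OR NOT q
= NOT (NOT p OR r) OR NOT (s OR r) OR NOT q
= (NOT NOT p AND NOT r) OR NOT (s OR r) OR NOT q
= (p AND NOT r) OR NOT (s OR r) OR NOT q
= (p AND NOT r) OR (NOT s AND NOT r) OR NOT q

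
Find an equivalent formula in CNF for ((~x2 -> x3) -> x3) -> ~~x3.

((~x2 -> x3) -> x3) -> ~~x3
= ~((~x2 -> x3) -> x3) | ~~x3   — eliminate ->
= ~(~(~x2 -> x3) | x3) | ~~x3   — eliminate ->
= ~(~(~~x2 | x3) | x3) | ~~x3   — eliminate ->
= (~~(~~x2 | x3) & ~x3) | ~~x3   — De Morgan
= ((~~x2 | x3) & ~x3) | ~~x3   — double negation
= ((x2 | x3) & ~x3) | ~~x3   — double negation
= ((x2 | x3) & ~x3) | x3   — double negation
= (x2 | x3 | x3) & (~x3 | x3)   — distribute | over &
= x2 | x3   — simplify

x2 | x3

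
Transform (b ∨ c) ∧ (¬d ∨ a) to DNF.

(b ∧ ¬d) ∨ (b ∧ a) ∨ (c ∧ ¬d) ∨ (c ∧ a)

(b ∨ c) ∧ (¬d ∨ a)
≡ (b ∧ ¬d) ∨ (b ∧ a) ∨ (c ∧ ¬d) ∨ (c ∧ a)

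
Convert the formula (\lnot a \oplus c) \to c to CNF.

a \lor c

(\lnot a \oplus c) \to c
≡ \lnot (\lnot a \oplus c) \lor c   — eliminate \to
≡ \lnot ((\lnot a \lor c) \land \lnot (\lnot a \land c)) \lor c   — expand \oplus
≡ \lnot (\lnot a \lor c) \lor \lnot \lnot (\lnot a \land c) \lor c   — De Morgan
≡ (\lnot \lnot a \land \lnot c) \lor \lnot \lnot (\lnot a \land c) \lor c   — De Morgan
≡ (a \land \lnot c) \lor \lnot \lnot (\lnot a \land c) \lor c   — double negation
≡ (a \land \lnot c) \lor (\lnot a \land c) \lor c   — double negation
≡ (a \lor \lnot a \lor c) \land (a \lor c \lor c) \land (\lnot c \lor \lnot a \lor c) \land (\lnot c \lor c \lor c)   — distribute \lor over \land
≡ a \lor c   — simplify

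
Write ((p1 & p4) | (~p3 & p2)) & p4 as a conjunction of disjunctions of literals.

((p1 & p4) | (~p3 & p2)) & p4
≡ (p1 | ~p3) & (p1 | p2) & (p4 | ~p3) & (p4 | p2) & p4   [distribute | over &]
≡ (p1 | ~p3) & (p1 | p2) & p4   [simplify]

(p1 | ~p3) & (p1 | p2) & p4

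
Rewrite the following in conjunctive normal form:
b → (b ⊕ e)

¬b ∨ ¬e

b → (b ⊕ e)
= ¬b ∨ (b ⊕ e)   [eliminate →]
= ¬b ∨ ((b ∨ e) ∧ ¬(b ∧ e))   [expand ⊕]
= ¬b ∨ ((b ∨ e) ∧ (¬b ∨ ¬e))   [De Morgan]
= (¬b ∨ b ∨ e) ∧ (¬b ∨ ¬b ∨ ¬e)   [distribute ∨ over ∧]
= ¬b ∨ ¬e   [simplify]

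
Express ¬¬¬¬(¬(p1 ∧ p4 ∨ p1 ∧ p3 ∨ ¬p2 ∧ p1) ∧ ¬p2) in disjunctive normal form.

¬¬¬¬(¬(p1 ∧ p4 ∨ p1 ∧ p3 ∨ ¬p2 ∧ p1) ∧ ¬p2)
≡ ¬¬(¬(p1 ∧ p4 ∨ p1 ∧ p3 ∨ ¬p2 ∧ p1) ∧ ¬p2)   [double negation]
≡ ¬(p1 ∧ p4 ∨ p1 ∧ p3 ∨ ¬p2 ∧ p1) ∧ ¬p2   [double negation]
≡ ¬(p1 ∧ p4) ∧ ¬(p1 ∧ p3) ∧ ¬(¬p2 ∧ p1) ∧ ¬p2   [De Morgan]
≡ (¬p1 ∨ ¬p4) ∧ ¬(p1 ∧ p3) ∧ ¬(¬p2 ∧ p1) ∧ ¬p2   [De Morgan]
≡ (¬p1 ∨ ¬p4) ∧ (¬p1 ∨ ¬p3) ∧ ¬(¬p2 ∧ p1) ∧ ¬p2   [De Morgan]
≡ (¬p1 ∨ ¬p4) ∧ (¬p1 ∨ ¬p3) ∧ (¬¬p2 ∨ ¬p1) ∧ ¬p2   [De Morgan]
≡ (¬p1 ∨ ¬p4) ∧ (¬p1 ∨ ¬p3) ∧ (p2 ∨ ¬p1) ∧ ¬p2   [double negation]
≡ ¬p1 ∧ ¬p1 ∧ p2 ∧ ¬p2 ∨ ¬p1 ∧ ¬p1 ∧ ¬p1 ∧ ¬p2 ∨ ¬p1 ∧ ¬p3 ∧ p2 ∧ ¬p2 ∨ ¬p1 ∧ ¬p3 ∧ ¬p1 ∧ ¬p2 ∨ ¬p4 ∧ ¬p1 ∧ p2 ∧ ¬p2 ∨ ¬p4 ∧ ¬p1 ∧ ¬p1 ∧ ¬p2 ∨ ¬p4 ∧ ¬p3 ∧ p2 ∧ ¬p2 ∨ ¬p4 ∧ ¬p3 ∧ ¬p1 ∧ ¬p2   [distribute ∧ over ∨]
≡ ¬p1 ∧ ¬p2   [simplify]

¬p1 ∧ ¬p2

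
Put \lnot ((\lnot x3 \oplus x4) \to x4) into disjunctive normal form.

\lnot x3 \land \lnot x4

\lnot ((\lnot x3 \oplus x4) \to x4)
⇔ \lnot (\lnot (\lnot x3 \oplus x4) \lor x4)   [eliminate \to]
⇔ \lnot (\lnot ((\lnot x3 \land \lnot x4) \lor (\lnot \lnot x3 \land x4)) \lor x4)   [expand \oplus]
⇔ \lnot \lnot ((\lnot x3 \land \lnot x4) \lor (\lnot \lnot x3 \land x4)) \land \lnot x4   [De Morgan]
⇔ ((\lnot x3 \land \lnot x4) \lor (\lnot \lnot x3 \land x4)) \land \lnot x4   [double negation]
⇔ ((\lnot x3 \land \lnot x4) \lor (x3 \land x4)) \land \lnot x4   [double negation]
⇔ (\lnot x3 \land \lnot x4 \land \lnot x4) \lor (x3 \land x4 \land \lnot x4)   [distribute \land over \lor]
⇔ \lnot x3 \land \lnot x4   [simplify]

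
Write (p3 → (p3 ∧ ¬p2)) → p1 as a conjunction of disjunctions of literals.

(p3 ∨ p1) ∧ (¬p3 ∨ p2 ∨ p1)

(p3 → (p3 ∧ ¬p2)) → p1
⇔ ¬(p3 → (p3 ∧ ¬p2)) ∨ p1   (eliminate →)
⇔ ¬(¬p3 ∨ (p3 ∧ ¬p2)) ∨ p1   (eliminate →)
⇔ (¬¬p3 ∧ ¬(p3 ∧ ¬p2)) ∨ p1   (De Morgan)
⇔ (p3 ∧ ¬(p3 ∧ ¬p2)) ∨ p1   (double negation)
⇔ (p3 ∧ (¬p3 ∨ ¬¬p2)) ∨ p1   (De Morgan)
⇔ (p3 ∧ (¬p3 ∨ p2)) ∨ p1   (double negation)
⇔ (p3 ∨ p1) ∧ (¬p3 ∨ p2 ∨ p1)   (distribute ∨ over ∧)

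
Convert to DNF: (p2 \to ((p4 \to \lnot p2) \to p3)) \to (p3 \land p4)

(p2 \to ((p4 \to \lnot p2) \to p3)) \to (p3 \land p4)
⇔ \lnot (p2 \to ((p4 \to \lnot p2) \to p3)) \lor (p3 \land p4)   — eliminate \to
⇔ \lnot (\lnot p2 \lor ((p4 \to \lnot p2) \to p3)) \lor (p3 \land p4)   — eliminate \to
⇔ \lnot (\lnot p2 \lor \lnot (p4 \to \lnot p2) \lor p3) \lor (p3 \land p4)   — eliminate \to
⇔ \lnot (\lnot p2 \lor \lnot (\lnot p4 \lor \lnot p2) \lor p3) \lor (p3 \land p4)   — eliminate \to
⇔ (\lnot \lnot p2 \land \lnot \lnot (\lnot p4 \lor \lnot p2) \land \lnot p3) \lor (p3 \land p4)   — De Morgan
⇔ (p2 \land \lnot \lnot (\lnot p4 \lor \lnot p2) \land \lnot p3) \lor (p3 \land p4)   — double negation
⇔ (p2 \land (\lnot p4 \lor \lnot p2) \land \lnot p3) \lor (p3 \land p4)   — double negation
⇔ (p2 \land \lnot p4 \land \lnot p3) \lor (p2 \land \lnot p2 \land \lnot p3) \lor (p3 \land p4)   — distribute \land over \lor
⇔ (p2 \land \lnot p4 \land \lnot p3) \lor (p3 \land p4)   — simplify

(p2 \land \lnot p4 \land \lnot p3) \lor (p3 \land p4)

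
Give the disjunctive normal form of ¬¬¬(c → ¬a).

¬¬¬(c → ¬a)
= ¬¬¬(¬c ∨ ¬a)   [eliminate →]
= ¬(¬c ∨ ¬a)   [double negation]
= ¬¬c ∧ ¬¬a   [De Morgan]
= c ∧ ¬¬a   [double negation]
= c ∧ a   [double negation]

c ∧ a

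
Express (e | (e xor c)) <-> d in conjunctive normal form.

(e | (e xor c)) <-> d
= ((e | (e xor c)) -> d) & (d -> (e | (e xor c)))   [eliminate <->]
= (~(e | (e xor c)) | d) & (d -> (e | (e xor c)))   [eliminate ->]
= (~(e | ((e | c) & ~(e & c))) | d) & (d -> (e | (e xor c)))   [expand xor]
= (~(e | ((e | c) & ~(e & c))) | d) & (~d | e | (e xor c))   [eliminate ->]
= (~(e | ((e | c) & ~(e & c))) | d) & (~d | e | ((e | c) & ~(e & c)))   [expand xor]
= ((~e & ~((e | c) & ~(e & c))) | d) & (~d | e | ((e | c) & ~(e & c)))   [De Morgan]
= ((~e & (~(e | c) | ~~(e & c))) | d) & (~d | e | ((e | c) & ~(e & c)))   [De Morgan]
= ((~e & ((~e & ~c) | ~~(e & c))) | d) & (~d | e | ((e | c) & ~(e & c)))   [De Morgan]
= ((~e & ((~e & ~c) | (e & c))) | d) & (~d | e | ((e | c) & ~(e & c)))   [double negation]
= ((~e & ((~e & ~c) | (e & c))) | d) & (~d | e | ((e | c) & (~e | ~c)))   [De Morgan]
= (~e | d) & (~e | e | d) & (~e | c | d) & (~c | e | d) & (~c | c | d) & (~d | e | e | c) & (~d | e | ~e | ~c)   [distribute | over &]
= (~e | d) & (~c | e | d) & (~d | e | c)   [simplify]

(~e | d) & (~c | e | d) & (~d | e | c)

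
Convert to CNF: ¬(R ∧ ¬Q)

¬(R ∧ ¬Q)
= ¬R ∨ ¬¬Q   (De Morgan)
= ¬R ∨ Q   (double negation)

¬R ∨ Q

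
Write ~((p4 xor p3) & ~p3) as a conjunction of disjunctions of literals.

~p4 | p3

~((p4 xor p3) & ~p3)
⇔ ~((p4 | p3) & ~(p4 & p3) & ~p3)   (expand xor)
⇔ ~(p4 | p3) | ~~(p4 & p3) | ~~p3   (De Morgan)
⇔ (~p4 & ~p3) | ~~(p4 & p3) | ~~p3   (De Morgan)
⇔ (~p4 & ~p3) | (p4 & p3) | ~~p3   (double negation)
⇔ (~p4 & ~p3) | (p4 & p3) | p3   (double negation)
⇔ (~p4 | p4 | p3) & (~p4 | p3 | p3) & (~p3 | p4 | p3) & (~p3 | p3 | p3)   (distribute | over &)
⇔ ~p4 | p3   (simplify)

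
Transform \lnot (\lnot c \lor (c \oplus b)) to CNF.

c \land (\lnot c \lor b)

\lnot (\lnot c \lor (c \oplus b))
≡ \lnot (\lnot c \lor ((c \lor b) \land \lnot (c \land b)))   [expand \oplus]
≡ \lnot \lnot c \land \lnot ((c \lor b) \land \lnot (c \land b))   [De Morgan]
≡ c \land \lnot ((c \lor b) \land \lnot (c \land b))   [double negation]
≡ c \land (\lnot (c \lor b) \lor \lnot \lnot (c \land b))   [De Morgan]
≡ c \land ((\lnot c \land \lnot b) \lor \lnot \lnot (c \land b))   [De Morgan]
≡ c \land ((\lnot c \land \lnot b) \lor (c \land b))   [double negation]
≡ c \land (\lnot c \lor c) \land (\lnot c \lor b) \land (\lnot b \lor c) \land (\lnot b \lor b)   [distribute \lor over \land]
≡ c \land (\lnot c \lor b)   [simplify]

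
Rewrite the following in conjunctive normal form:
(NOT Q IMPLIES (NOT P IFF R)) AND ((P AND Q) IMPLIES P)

(Q OR P OR R) AND (Q OR NOT R OR NOT P)

(NOT Q IMPLIES (NOT P IFF R)) AND ((P AND Q) IMPLIES P)
≡ (NOT NOT Q OR (NOT P IFF R)) AND ((P AND Q) IMPLIES P)
≡ (NOT NOT Q OR ((NOT P IMPLIES R) AND (R IMPLIES NOT P))) AND ((P AND Q) IMPLIES P)
≡ (NOT NOT Q OR ((NOT NOT P OR R) AND (R IMPLIES NOT P))) AND ((P AND Q) IMPLIES P)
≡ (NOT NOT Q OR ((NOT NOT P OR R) AND (NOT R OR NOT P))) AND ((P AND Q) IMPLIES P)
≡ (NOT NOT Q OR ((NOT NOT P OR R) AND (NOT R OR NOT P))) AND (NOT (P AND Q) OR P)
≡ (Q OR ((NOT NOT P OR R) AND (NOT R OR NOT P))) AND (NOT (P AND Q) OR P)
≡ (Q OR ((P OR R) AND (NOT R OR NOT P))) AND (NOT (P AND Q) OR P)
≡ (Q OR ((P OR R) AND (NOT R OR NOT P))) AND (NOT P OR NOT Q OR P)
≡ (Q OR P OR R) AND (Q OR NOT R OR NOT P) AND (NOT P OR NOT Q OR P)
≡ (Q OR P OR R) AND (Q OR NOT R OR NOT P)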